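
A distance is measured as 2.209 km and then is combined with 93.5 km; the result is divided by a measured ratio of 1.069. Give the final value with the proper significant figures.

89.5 km

2.209 km + 93.5 km = 95.709 km; the sum is limited to 1 decimal place (3 s.f.).
Carrying full precision, 95.709 ÷ 1.069 = 89.5313376988… km; 1.069 has 4 s.f., so the result keeps min(3, 4) = 3 s.f.
Rounded to 3 significant figures: 89.5 km.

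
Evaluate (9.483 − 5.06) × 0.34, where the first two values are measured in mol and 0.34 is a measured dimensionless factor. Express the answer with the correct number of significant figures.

1.5 mol

9.483 mol − 5.06 mol = 4.423 mol; the difference is limited to 2 decimal places (3 s.f.).
Carrying full precision, 4.423 × 0.34 = 1.50382 mol; 0.34 has 2 s.f., so the result keeps min(3, 2) = 2 s.f.
Rounded to 2 significant figures: 1.5 mol.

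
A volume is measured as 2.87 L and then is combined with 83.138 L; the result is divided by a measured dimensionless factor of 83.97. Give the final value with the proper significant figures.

2.87 L + 83.138 L = 86.008 L; the sum is limited to 2 decimal places (4 s.f.).
Carrying full precision, 86.008 ÷ 83.97 = 1.02427057282… L; 83.97 has 4 s.f., so the result keeps min(4, 4) = 4 s.f.
Rounded to 4 significant figures: 1.024 L.

1.024 L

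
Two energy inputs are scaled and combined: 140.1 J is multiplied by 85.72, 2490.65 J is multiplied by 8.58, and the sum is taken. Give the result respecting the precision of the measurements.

3.34 × 10^4 J

140.1 × 85.72 = 12009.372 → 1.201 × 10^4 J (4 s.f., last digit at the 10^1 place).
2490.65 × 8.58 = 21369.777 → 2.14 × 10^4 J (3 s.f., last digit at the 10^2 place).
Sum: 33379.149 J; keep the coarser place, 10^2.
Result: 3.34 × 10^4 J.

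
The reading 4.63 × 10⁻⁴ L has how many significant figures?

3

4.63 × 10⁻⁴: in scientific notation every digit of the coefficient is significant.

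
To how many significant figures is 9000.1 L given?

9000.1: zeros between nonzero digits are significant.

5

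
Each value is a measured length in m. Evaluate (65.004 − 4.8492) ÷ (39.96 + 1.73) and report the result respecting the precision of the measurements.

1.443

65.004 − 4.8492 = 60.1548, limited to 3 d.p. → 5 s.f.; 39.96 + 1.73 = 41.69, limited to 2 d.p. → 4 s.f.
Carrying full precision, 60.1548 ÷ 41.69 = 1.44290717198…; keep min(5, 4) = 4 s.f.
Rounded to 4 significant figures: 1.443.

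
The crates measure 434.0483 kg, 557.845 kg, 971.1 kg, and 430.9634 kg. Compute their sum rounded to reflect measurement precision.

434.0483 kg + 557.845 kg + 971.1 kg + 430.9634 kg = 2393.9567 kg.
Addition/subtraction keeps the fewest decimal places: 434.0483 → 4 decimal places, 557.845 → 3 decimal places, 971.1 → 1 decimal place, 430.9634 → 4 decimal places; limit is 1.
Rounded to 1 decimal place: 2394.0 kg.

2394.0 kg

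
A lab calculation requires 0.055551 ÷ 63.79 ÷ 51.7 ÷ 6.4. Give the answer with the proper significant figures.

2.6 × 10⁻⁶

0.055551 ÷ 63.79 ÷ 51.7 ÷ 6.4 = 0.00000263189623047…
Multiplication/division keeps the fewest significant figures: 0.055551 → 5 s.f., 63.79 → 4 s.f., 51.7 → 3 s.f., 6.4 → 2 s.f.; limit is 2.
Rounded to 2 significant figures: 2.6 × 10⁻⁶.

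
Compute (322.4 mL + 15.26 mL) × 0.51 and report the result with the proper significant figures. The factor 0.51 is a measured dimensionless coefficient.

322.4 mL + 15.26 mL = 337.66 mL; the sum is limited to 1 decimal place (4 s.f.).
Carrying full precision, 337.66 × 0.51 = 172.2066 mL; 0.51 has 2 s.f., so the result keeps min(4, 2) = 2 s.f.
Rounded to 2 significant figures: 1.7 × 10^2 mL.

1.7 × 10^2 mL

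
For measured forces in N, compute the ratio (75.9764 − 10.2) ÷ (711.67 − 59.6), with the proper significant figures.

75.9764 − 10.2 = 65.7764, limited to 1 d.p. → 3 s.f.; 711.67 − 59.6 = 652.07, limited to 1 d.p. → 4 s.f.
Carrying full precision, 65.7764 ÷ 652.07 = 0.100873219133…; keep min(3, 4) = 3 s.f.
Rounded to 3 significant figures: 0.101.

0.101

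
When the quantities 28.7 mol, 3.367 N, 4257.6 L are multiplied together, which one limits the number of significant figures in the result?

28.7 mol → 3 s.f.; 3.367 N → 4 s.f.; 4257.6 L → 5 s.f.
The fewest is 3 significant figures, from 28.7 mol.

28.7 mol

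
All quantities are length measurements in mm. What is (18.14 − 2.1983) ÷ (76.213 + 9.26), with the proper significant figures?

18.14 − 2.1983 = 15.9417, limited to 2 d.p. → 4 s.f.; 76.213 + 9.26 = 85.473, limited to 2 d.p. → 4 s.f.
Carrying full precision, 15.9417 ÷ 85.473 = 0.186511529957…; keep min(4, 4) = 4 s.f.
Rounded to 4 significant figures: 0.1865.

0.1865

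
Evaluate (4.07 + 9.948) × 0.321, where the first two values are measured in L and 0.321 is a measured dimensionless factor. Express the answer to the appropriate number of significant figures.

4.07 L + 9.948 L = 14.018 L; the sum is limited to 2 decimal places (4 s.f.).
Carrying full precision, 14.018 × 0.321 = 4.499778 L; 0.321 has 3 s.f., so the result keeps min(4, 3) = 3 s.f.
Rounded to 3 significant figures: 4.50 L.

4.50 L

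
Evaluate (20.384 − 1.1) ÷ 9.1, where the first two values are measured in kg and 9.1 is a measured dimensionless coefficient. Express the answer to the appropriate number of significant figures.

2.1 kg

20.384 kg − 1.1 kg = 19.284 kg; the difference is limited to 1 decimal place (3 s.f.).
Carrying full precision, 19.284 ÷ 9.1 = 2.11912087912… kg; 9.1 has 2 s.f., so the result keeps min(3, 2) = 2 s.f.
Rounded to 2 significant figures: 2.1 kg.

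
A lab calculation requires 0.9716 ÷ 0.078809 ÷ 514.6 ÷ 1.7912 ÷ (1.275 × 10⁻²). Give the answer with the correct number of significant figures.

1.049

0.9716 ÷ 0.078809 ÷ 514.6 ÷ 1.7912 ÷ (1.275 × 10⁻²) = 1.0490293571…
Multiplication/division keeps the fewest significant figures: 0.9716 → 4 s.f., 0.078809 → 5 s.f., 514.6 → 4 s.f., 1.7912 → 5 s.f., 1.275 × 10⁻² → 4 s.f.; limit is 4.
Rounded to 4 significant figures: 1.049.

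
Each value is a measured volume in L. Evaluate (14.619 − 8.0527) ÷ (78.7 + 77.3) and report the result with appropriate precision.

4.209 × 10^-2

14.619 − 8.0527 = 6.5663, limited to 3 d.p. → 4 s.f.; 78.7 + 77.3 = 156.0, limited to 1 d.p. → 4 s.f.
Carrying full precision, 6.5663 ÷ 156.0 = 0.0420916666667…; keep min(4, 4) = 4 s.f.
Rounded to 4 significant figures: 4.209 × 10^-2.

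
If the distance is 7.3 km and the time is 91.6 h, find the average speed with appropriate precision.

0.080 km/h

average speed = 7.3 km ÷ 91.6 h = 0.0796943231441… km/h.
7.3 has 2 significant figures; 91.6 has 3.
Division/multiplication keeps the fewest: 2 significant figures.
Rounded: 0.080 km/h.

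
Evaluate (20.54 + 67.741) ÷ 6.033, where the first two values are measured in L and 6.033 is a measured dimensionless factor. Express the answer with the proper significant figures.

14.63 L

20.54 L + 67.741 L = 88.281 L; the sum is limited to 2 decimal places (4 s.f.).
Carrying full precision, 88.281 ÷ 6.033 = 14.6330183988… L; 6.033 has 4 s.f., so the result keeps min(4, 4) = 4 s.f.
Rounded to 4 significant figures: 14.63 L.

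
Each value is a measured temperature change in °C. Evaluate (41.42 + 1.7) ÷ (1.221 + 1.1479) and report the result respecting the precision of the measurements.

41.42 + 1.7 = 43.12, limited to 1 d.p. → 3 s.f.; 1.221 + 1.1479 = 2.3689, limited to 3 d.p. → 4 s.f.
Carrying full precision, 43.12 ÷ 2.3689 = 18.2025412639…; keep min(3, 4) = 3 s.f.
Rounded to 3 significant figures: 18.2.

18.2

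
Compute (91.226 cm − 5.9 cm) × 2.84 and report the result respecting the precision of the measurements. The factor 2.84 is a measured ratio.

91.226 cm − 5.9 cm = 85.326 cm; the difference is limited to 1 decimal place (3 s.f.).
Carrying full precision, 85.326 × 2.84 = 242.32584 cm; 2.84 has 3 s.f., so the result keeps min(3, 3) = 3 s.f.
Rounded to 3 significant figures: 242 cm.

242 cm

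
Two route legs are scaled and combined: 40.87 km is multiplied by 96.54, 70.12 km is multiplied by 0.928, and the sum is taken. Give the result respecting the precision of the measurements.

4.011 × 10^3 km

40.87 × 96.54 = 3945.5898 → 3946 km (4 s.f., last digit at the 10^0 place).
70.12 × 0.928 = 65.07136 → 65.1 km (3 s.f., last digit at the 10^-1 place).
Sum: 4010.66116 km; keep the coarser place, 10^0.
Result: 4.011 × 10^3 km.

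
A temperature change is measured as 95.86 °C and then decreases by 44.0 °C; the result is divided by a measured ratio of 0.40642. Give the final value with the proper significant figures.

1.28 × 10² °C

95.86 °C − 44.0 °C = 51.86 °C; the difference is limited to 1 decimal place (3 s.f.).
Carrying full precision, 51.86 ÷ 0.40642 = 127.601988091… °C; 0.40642 has 5 s.f., so the result keeps min(3, 5) = 3 s.f.
Rounded to 3 significant figures: 1.28 × 10² °C.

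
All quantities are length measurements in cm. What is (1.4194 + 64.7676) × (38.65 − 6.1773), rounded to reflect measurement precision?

1.4194 + 64.7676 = 66.1870, limited to 4 d.p. → 6 s.f.; 38.65 − 6.1773 = 32.4727, limited to 2 d.p. → 4 s.f.
Carrying full precision, 66.1870 × 32.4727 = 2149.2705949; keep min(6, 4) = 4 s.f.
Rounded to 4 significant figures: 2149 cm².

2149 cm²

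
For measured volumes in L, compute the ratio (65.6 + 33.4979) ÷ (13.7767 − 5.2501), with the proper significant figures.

11.6

65.6 + 33.4979 = 99.0979, limited to 1 d.p. → 3 s.f.; 13.7767 − 5.2501 = 8.5266, limited to 4 d.p. → 5 s.f.
Carrying full precision, 99.0979 ÷ 8.5266 = 11.622205803…; keep min(3, 5) = 3 s.f.
Rounded to 3 significant figures: 11.6.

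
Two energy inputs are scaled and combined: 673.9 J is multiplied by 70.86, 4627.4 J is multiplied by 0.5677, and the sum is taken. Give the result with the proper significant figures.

673.9 × 70.86 = 47752.554 → 4.775 × 10^4 J (4 s.f., last digit at the 10^1 place).
4627.4 × 0.5677 = 2626.97498 → 2627 J (4 s.f., last digit at the 10^0 place).
Sum: 50379.52898 J; keep the coarser place, 10^1.
Result: 5.038 × 10^4 J.

5.038 × 10^4 J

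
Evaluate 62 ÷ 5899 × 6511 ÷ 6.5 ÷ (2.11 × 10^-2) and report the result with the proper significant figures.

5.0 × 10^2

62 ÷ 5899 × 6511 ÷ 6.5 ÷ (2.11 × 10^-2) = 498.959363158…
Multiplication/division keeps the fewest significant figures: 62 → 2 s.f., 5899 → 4 s.f., 6511 → 4 s.f., 6.5 → 2 s.f., 2.11 × 10^-2 → 3 s.f.; limit is 2.
Rounded to 2 significant figures: 5.0 × 10^2.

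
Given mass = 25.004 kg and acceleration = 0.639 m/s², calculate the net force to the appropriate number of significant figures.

16.0 N

net force = 25.004 kg × 0.639 m/s² = 15.977556 N.
25.004 has 5 significant figures; 0.639 has 3.
Division/multiplication keeps the fewest: 3 significant figures.
Rounded: 16.0 N.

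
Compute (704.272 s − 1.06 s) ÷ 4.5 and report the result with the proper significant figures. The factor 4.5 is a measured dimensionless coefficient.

704.272 s − 1.06 s = 703.212 s; the difference is limited to 2 decimal places (5 s.f.).
Carrying full precision, 703.212 ÷ 4.5 = 156.269333333… s; 4.5 has 2 s.f., so the result keeps min(5, 2) = 2 s.f.
Rounded to 2 significant figures: 1.6 × 10² s.

1.6 × 10² s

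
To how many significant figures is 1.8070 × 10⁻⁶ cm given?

1.8070 × 10⁻⁶: in scientific notation every digit of the coefficient is significant.

5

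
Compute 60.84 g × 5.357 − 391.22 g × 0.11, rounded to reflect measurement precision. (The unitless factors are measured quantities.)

283 g

60.84 × 5.357 = 325.91988 → 325.9 g (4 s.f., last digit at the 10^-1 place).
391.22 × 0.11 = 43.0342 → 43 g (2 s.f., last digit at the 10^0 place).
Difference: 282.88568 g; keep the coarser place, 10^0.
Result: 283 g.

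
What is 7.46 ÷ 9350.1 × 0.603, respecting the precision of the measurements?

7.46 ÷ 9350.1 × 0.603 = 0.00048110501492…
Multiplication/division keeps the fewest significant figures: 7.46 → 3 s.f., 9350.1 → 5 s.f., 0.603 → 3 s.f.; limit is 3.
Rounded to 3 significant figures: 4.81 × 10⁻⁴.

4.81 × 10⁻⁴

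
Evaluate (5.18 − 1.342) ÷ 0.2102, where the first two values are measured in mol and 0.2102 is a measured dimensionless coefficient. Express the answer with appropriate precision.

18.3 mol

5.18 mol − 1.342 mol = 3.838 mol; the difference is limited to 2 decimal places (3 s.f.).
Carrying full precision, 3.838 ÷ 0.2102 = 18.2588011418… mol; 0.2102 has 4 s.f., so the result keeps min(3, 4) = 3 s.f.
Rounded to 3 significant figures: 18.3 mol.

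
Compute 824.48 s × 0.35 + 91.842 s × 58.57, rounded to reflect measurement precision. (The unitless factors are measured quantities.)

824.48 × 0.35 = 288.568 → 2.9 × 10² s (2 s.f., last digit at the 10^1 place).
91.842 × 58.57 = 5379.18594 → 5379 s (4 s.f., last digit at the 10^0 place).
Sum: 5667.75394 s; keep the coarser place, 10^1.
Result: 5.67 × 10³ s.

5.67 × 10³ s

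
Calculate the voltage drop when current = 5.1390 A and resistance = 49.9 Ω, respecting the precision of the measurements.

voltage drop = 5.1390 A × 49.9 Ω = 256.4361 V.
5.1390 has 5 significant figures; 49.9 has 3.
Division/multiplication keeps the fewest: 3 significant figures.
Rounded: 256 V.

256 V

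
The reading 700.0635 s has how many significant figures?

700.0635: zeros between nonzero digits are significant.

7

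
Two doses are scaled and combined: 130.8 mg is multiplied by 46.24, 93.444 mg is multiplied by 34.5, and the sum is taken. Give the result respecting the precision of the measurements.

9.27 × 10^3 mg

130.8 × 46.24 = 6048.192 → 6048 mg (4 s.f., last digit at the 10^0 place).
93.444 × 34.5 = 3223.818 → 3.22 × 10^3 mg (3 s.f., last digit at the 10^1 place).
Sum: 9272.01 mg; keep the coarser place, 10^1.
Result: 9.27 × 10^3 mg.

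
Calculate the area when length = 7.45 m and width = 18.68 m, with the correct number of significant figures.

area = 7.45 m × 18.68 m = 139.166 m².
7.45 has 3 significant figures; 18.68 has 4.
Division/multiplication keeps the fewest: 3 significant figures.
Rounded: 139 m².

139 m²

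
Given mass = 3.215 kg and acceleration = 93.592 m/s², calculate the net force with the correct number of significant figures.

net force = 3.215 kg × 93.592 m/s² = 300.89828 N.
3.215 has 4 significant figures; 93.592 has 5.
Division/multiplication keeps the fewest: 4 significant figures.
Rounded: 300.9 N.

300.9 N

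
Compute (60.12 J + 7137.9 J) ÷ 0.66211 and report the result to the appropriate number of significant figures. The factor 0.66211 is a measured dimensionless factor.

10871 J

60.12 J + 7137.9 J = 7198.02 J; the sum is limited to 1 decimal place (5 s.f.).
Carrying full precision, 7198.02 ÷ 0.66211 = 10871.3355787… J; 0.66211 has 5 s.f., so the result keeps min(5, 5) = 5 s.f.
Rounded to 5 significant figures: 10871 J.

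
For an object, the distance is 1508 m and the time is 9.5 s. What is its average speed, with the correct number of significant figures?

1.6 × 10² m/s

average speed = 1508 m ÷ 9.5 s = 158.736842105… m/s.
1508 has 4 significant figures; 9.5 has 2.
Division/multiplication keeps the fewest: 2 significant figures.
Rounded: 1.6 × 10² m/s.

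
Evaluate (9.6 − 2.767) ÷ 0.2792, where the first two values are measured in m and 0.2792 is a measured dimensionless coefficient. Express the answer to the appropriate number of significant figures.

24 m

9.6 m − 2.767 m = 6.833 m; the difference is limited to 1 decimal place (2 s.f.).
Carrying full precision, 6.833 ÷ 0.2792 = 24.473495702… m; 0.2792 has 4 s.f., so the result keeps min(2, 4) = 2 s.f.
Rounded to 2 significant figures: 24 m.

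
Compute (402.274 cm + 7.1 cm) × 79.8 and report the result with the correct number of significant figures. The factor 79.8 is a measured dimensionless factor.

3.27 × 10⁴ cm

402.274 cm + 7.1 cm = 409.374 cm; the sum is limited to 1 decimal place (4 s.f.).
Carrying full precision, 409.374 × 79.8 = 32668.0452 cm; 79.8 has 3 s.f., so the result keeps min(4, 3) = 3 s.f.
Rounded to 3 significant figures: 3.27 × 10⁴ cm.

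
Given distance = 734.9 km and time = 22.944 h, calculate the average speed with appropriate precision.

32.03 km/h

average speed = 734.9 km ÷ 22.944 h = 32.0301603905… km/h.
734.9 has 4 significant figures; 22.944 has 5.
Division/multiplication keeps the fewest: 4 significant figures.
Rounded: 32.03 km/h.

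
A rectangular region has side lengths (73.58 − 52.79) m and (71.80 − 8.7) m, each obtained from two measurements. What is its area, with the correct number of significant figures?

1.31 × 10^3 m²

73.58 − 52.79 = 20.79, limited to 2 d.p. → 4 s.f.; 71.80 − 8.7 = 63.10, limited to 1 d.p. → 3 s.f.
Carrying full precision, 20.79 × 63.10 = 1311.849; keep min(4, 3) = 3 s.f.
Rounded to 3 significant figures: 1.31 × 10^3 m².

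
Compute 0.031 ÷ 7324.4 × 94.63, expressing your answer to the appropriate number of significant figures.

0.031 ÷ 7324.4 × 94.63 = 0.000400514717929…
Multiplication/division keeps the fewest significant figures: 0.031 → 2 s.f., 7324.4 → 5 s.f., 94.63 → 4 s.f.; limit is 2.
Rounded to 2 significant figures: 4.0 × 10⁻⁴.

4.0 × 10⁻⁴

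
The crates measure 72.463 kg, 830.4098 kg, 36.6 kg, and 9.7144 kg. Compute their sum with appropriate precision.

72.463 kg + 830.4098 kg + 36.6 kg + 9.7144 kg = 949.1872 kg.
Addition/subtraction keeps the fewest decimal places: 72.463 → 3 decimal places, 830.4098 → 4 decimal places, 36.6 → 1 decimal place, 9.7144 → 4 decimal places; limit is 1.
Rounded to 1 decimal place: 9.492 × 10^2 kg.

9.492 × 10^2 kg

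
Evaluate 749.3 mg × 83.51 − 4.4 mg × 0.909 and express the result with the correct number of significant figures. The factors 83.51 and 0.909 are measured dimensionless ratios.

6.257 × 10⁴ mg

749.3 × 83.51 = 62574.043 → 6.257 × 10⁴ mg (4 s.f., last digit at the 10^1 place).
4.4 × 0.909 = 3.9996 → 4.0 mg (2 s.f., last digit at the 10^-1 place).
Difference: 62570.0434 mg; keep the coarser place, 10^1.
Result: 6.257 × 10⁴ mg.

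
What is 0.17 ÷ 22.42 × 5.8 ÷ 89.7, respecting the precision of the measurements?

0.17 ÷ 22.42 × 5.8 ÷ 89.7 = 0.000490285290347…
Multiplication/division keeps the fewest significant figures: 0.17 → 2 s.f., 22.42 → 4 s.f., 5.8 → 2 s.f., 89.7 → 3 s.f.; limit is 2.
Rounded to 2 significant figures: 4.9 × 10⁻⁴.

4.9 × 10⁻⁴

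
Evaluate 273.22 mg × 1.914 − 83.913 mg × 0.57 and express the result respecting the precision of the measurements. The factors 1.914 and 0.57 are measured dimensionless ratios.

475 mg

273.22 × 1.914 = 522.94308 → 522.9 mg (4 s.f., last digit at the 10^-1 place).
83.913 × 0.57 = 47.83041 → 48 mg (2 s.f., last digit at the 10^0 place).
Difference: 475.11267 mg; keep the coarser place, 10^0.
Result: 475 mg.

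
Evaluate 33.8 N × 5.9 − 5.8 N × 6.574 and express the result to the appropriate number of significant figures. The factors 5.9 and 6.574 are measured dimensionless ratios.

1.6 × 10^2 N

33.8 × 5.9 = 199.42 → 2.0 × 10^2 N (2 s.f., last digit at the 10^1 place).
5.8 × 6.574 = 38.1292 → 38 N (2 s.f., last digit at the 10^0 place).
Difference: 161.2908 N; keep the coarser place, 10^1.
Result: 1.6 × 10^2 N.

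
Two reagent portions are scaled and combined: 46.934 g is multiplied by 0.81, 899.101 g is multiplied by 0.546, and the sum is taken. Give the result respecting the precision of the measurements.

46.934 × 0.81 = 38.01654 → 38 g (2 s.f., last digit at the 10^0 place).
899.101 × 0.546 = 490.909146 → 491 g (3 s.f., last digit at the 10^0 place).
Sum: 528.925686 g; keep the coarser place, 10^0.
Result: 529 g.

529 g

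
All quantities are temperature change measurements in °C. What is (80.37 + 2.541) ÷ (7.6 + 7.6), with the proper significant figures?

80.37 + 2.541 = 82.911, limited to 2 d.p. → 4 s.f.; 7.6 + 7.6 = 15.2, limited to 1 d.p. → 3 s.f.
Carrying full precision, 82.911 ÷ 15.2 = 5.45467105263…; keep min(4, 3) = 3 s.f.
Rounded to 3 significant figures: 5.45.

5.45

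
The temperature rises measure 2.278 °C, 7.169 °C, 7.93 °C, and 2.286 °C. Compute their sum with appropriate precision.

2.278 °C + 7.169 °C + 7.93 °C + 2.286 °C = 19.663 °C.
Addition/subtraction keeps the fewest decimal places: 2.278 → 3 decimal places, 7.169 → 3 decimal places, 7.93 → 2 decimal places, 2.286 → 3 decimal places; limit is 2.
Rounded to 2 decimal places: 19.66 °C.

19.66 °C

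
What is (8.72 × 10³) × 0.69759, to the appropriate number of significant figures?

6.08 × 10³

(8.72 × 10³) × 0.69759 = 6082.9848
Multiplication/division keeps the fewest significant figures: 8.72 × 10³ → 3 s.f., 0.69759 → 5 s.f.; limit is 3.
Rounded to 3 significant figures: 6.08 × 10³.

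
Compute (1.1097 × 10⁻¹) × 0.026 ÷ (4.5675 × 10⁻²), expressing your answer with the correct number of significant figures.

6.3 × 10⁻²

(1.1097 × 10⁻¹) × 0.026 ÷ (4.5675 × 10⁻²) = 0.0631684729064…
Multiplication/division keeps the fewest significant figures: 1.1097 × 10⁻¹ → 5 s.f., 0.026 → 2 s.f., 4.5675 × 10⁻² → 5 s.f.; limit is 2.
Rounded to 2 significant figures: 6.3 × 10⁻².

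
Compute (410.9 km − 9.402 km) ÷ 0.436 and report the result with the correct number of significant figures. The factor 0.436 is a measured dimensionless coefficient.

921 km

410.9 km − 9.402 km = 401.498 km; the difference is limited to 1 decimal place (4 s.f.).
Carrying full precision, 401.498 ÷ 0.436 = 920.866972477… km; 0.436 has 3 s.f., so the result keeps min(4, 3) = 3 s.f.
Rounded to 3 significant figures: 921 km.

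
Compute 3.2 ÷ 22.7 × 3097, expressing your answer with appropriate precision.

3.2 ÷ 22.7 × 3097 = 436.581497797…
Multiplication/division keeps the fewest significant figures: 3.2 → 2 s.f., 22.7 → 3 s.f., 3097 → 4 s.f.; limit is 2.
Rounded to 2 significant figures: 4.4 × 10².

4.4 × 10²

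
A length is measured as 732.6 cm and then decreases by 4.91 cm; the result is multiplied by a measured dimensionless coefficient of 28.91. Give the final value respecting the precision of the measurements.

732.6 cm − 4.91 cm = 727.69 cm; the difference is limited to 1 decimal place (4 s.f.).
Carrying full precision, 727.69 × 28.91 = 21037.5179 cm; 28.91 has 4 s.f., so the result keeps min(4, 4) = 4 s.f.
Rounded to 4 significant figures: 2.104 × 10⁴ cm.

2.104 × 10⁴ cm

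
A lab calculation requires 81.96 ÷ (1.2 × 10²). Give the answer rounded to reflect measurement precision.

81.96 ÷ (1.2 × 10²) = 0.683
Multiplication/division keeps the fewest significant figures: 81.96 → 4 s.f., 1.2 × 10² → 2 s.f.; limit is 2.
Rounded to 2 significant figures: 0.68.

0.68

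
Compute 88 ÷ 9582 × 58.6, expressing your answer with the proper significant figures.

0.54

88 ÷ 9582 × 58.6 = 0.538175746191…
Multiplication/division keeps the fewest significant figures: 88 → 2 s.f., 9582 → 4 s.f., 58.6 → 3 s.f.; limit is 2.
Rounded to 2 significant figures: 0.54.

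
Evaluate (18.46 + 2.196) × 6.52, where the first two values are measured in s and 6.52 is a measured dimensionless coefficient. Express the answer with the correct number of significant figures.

18.46 s + 2.196 s = 20.656 s; the sum is limited to 2 decimal places (4 s.f.).
Carrying full precision, 20.656 × 6.52 = 134.67712 s; 6.52 has 3 s.f., so the result keeps min(4, 3) = 3 s.f.
Rounded to 3 significant figures: 1.35 × 10² s.

1.35 × 10² s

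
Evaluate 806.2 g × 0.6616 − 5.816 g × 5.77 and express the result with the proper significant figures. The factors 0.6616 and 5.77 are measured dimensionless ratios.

806.2 × 0.6616 = 533.38192 → 533.4 g (4 s.f., last digit at the 10^-1 place).
5.816 × 5.77 = 33.55832 → 33.6 g (3 s.f., last digit at the 10^-1 place).
Difference: 499.8236 g; keep the coarser place, 10^-1.
Result: 499.8 g.

499.8 g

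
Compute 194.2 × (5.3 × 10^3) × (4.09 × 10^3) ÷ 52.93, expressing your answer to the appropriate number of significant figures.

8.0 × 10^7

194.2 × (5.3 × 10^3) × (4.09 × 10^3) ÷ 52.93 = 79532843.378…
Multiplication/division keeps the fewest significant figures: 194.2 → 4 s.f., 5.3 × 10^3 → 2 s.f., 4.09 × 10^3 → 3 s.f., 52.93 → 4 s.f.; limit is 2.
Rounded to 2 significant figures: 8.0 × 10^7.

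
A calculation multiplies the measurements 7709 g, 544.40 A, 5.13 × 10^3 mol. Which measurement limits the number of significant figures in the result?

7709 g → 4 s.f.; 544.40 A → 5 s.f.; 5.13 × 10^3 mol → 3 s.f.
The fewest is 3 significant figures, from 5.13 × 10^3 mol.

5.13 × 10^3 mol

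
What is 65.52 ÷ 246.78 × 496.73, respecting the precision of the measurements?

131.9

65.52 ÷ 246.78 × 496.73 = 131.881633844…
Multiplication/division keeps the fewest significant figures: 65.52 → 4 s.f., 246.78 → 5 s.f., 496.73 → 5 s.f.; limit is 4.
Rounded to 4 significant figures: 131.9.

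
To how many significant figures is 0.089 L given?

2

0.089: leading zeros are not significant.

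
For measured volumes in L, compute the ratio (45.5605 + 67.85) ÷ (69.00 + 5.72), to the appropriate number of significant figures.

45.5605 + 67.85 = 113.4105, limited to 2 d.p. → 5 s.f.; 69.00 + 5.72 = 74.72, limited to 2 d.p. → 4 s.f.
Carrying full precision, 113.4105 ÷ 74.72 = 1.51780647752…; keep min(5, 4) = 4 s.f.
Rounded to 4 significant figures: 1.518.

1.518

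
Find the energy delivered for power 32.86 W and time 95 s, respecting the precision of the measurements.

energy delivered = 32.86 W × 95 s = 3121.7 J.
32.86 has 4 significant figures; 95 has 2.
Division/multiplication keeps the fewest: 2 significant figures.
Rounded: 3.1 × 10³ J.

3.1 × 10³ J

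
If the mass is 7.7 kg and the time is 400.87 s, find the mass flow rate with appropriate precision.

mass flow rate = 7.7 kg ÷ 400.87 s = 0.0192082221169… kg/s.
7.7 has 2 significant figures; 400.87 has 5.
Division/multiplication keeps the fewest: 2 significant figures.
Rounded: 0.019 kg/s.

0.019 kg/s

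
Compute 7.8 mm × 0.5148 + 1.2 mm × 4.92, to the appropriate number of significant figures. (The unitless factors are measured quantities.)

9.9 mm

7.8 × 0.5148 = 4.01544 → 4.0 mm (2 s.f., last digit at the 10^-1 place).
1.2 × 4.92 = 5.904 → 5.9 mm (2 s.f., last digit at the 10^-1 place).
Sum: 9.91944 mm; keep the coarser place, 10^-1.
Result: 9.9 mm.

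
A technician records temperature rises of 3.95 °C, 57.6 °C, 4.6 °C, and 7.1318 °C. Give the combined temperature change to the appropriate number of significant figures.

73.3 °C

3.95 °C + 57.6 °C + 4.6 °C + 7.1318 °C = 73.2818 °C.
Addition/subtraction keeps the fewest decimal places: 3.95 → 2 decimal places, 57.6 → 1 decimal place, 4.6 → 1 decimal place, 7.1318 → 4 decimal places; limit is 1.
Rounded to 1 decimal place: 73.3 °C.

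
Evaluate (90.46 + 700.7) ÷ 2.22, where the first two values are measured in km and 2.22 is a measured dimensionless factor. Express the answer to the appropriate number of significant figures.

3.56 × 10² km

90.46 km + 700.7 km = 791.16 km; the sum is limited to 1 decimal place (4 s.f.).
Carrying full precision, 791.16 ÷ 2.22 = 356.378378378… km; 2.22 has 3 s.f., so the result keeps min(4, 3) = 3 s.f.
Rounded to 3 significant figures: 3.56 × 10² km.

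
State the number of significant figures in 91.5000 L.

6

91.5000: trailing zeros after a decimal point are significant.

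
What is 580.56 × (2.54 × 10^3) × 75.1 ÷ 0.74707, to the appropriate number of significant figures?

1.48 × 10^8

580.56 × (2.54 × 10^3) × 75.1 ÷ 0.74707 = 148237972.667…
Multiplication/division keeps the fewest significant figures: 580.56 → 5 s.f., 2.54 × 10^3 → 3 s.f., 75.1 → 3 s.f., 0.74707 → 5 s.f.; limit is 3.
Rounded to 3 significant figures: 1.48 × 10^8.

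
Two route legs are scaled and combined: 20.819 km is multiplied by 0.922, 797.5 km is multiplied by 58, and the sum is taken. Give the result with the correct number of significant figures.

20.819 × 0.922 = 19.195118 → 19.2 km (3 s.f., last digit at the 10^-1 place).
797.5 × 58 = 46255 → 4.6 × 10⁴ km (2 s.f., last digit at the 10^3 place).
Sum: 46274.195118 km; keep the coarser place, 10^3.
Result: 4.6 × 10⁴ km.

4.6 × 10⁴ km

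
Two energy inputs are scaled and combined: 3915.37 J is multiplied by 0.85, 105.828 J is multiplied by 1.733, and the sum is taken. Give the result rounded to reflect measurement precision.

3.5 × 10³ J

3915.37 × 0.85 = 3328.0645 → 3.3 × 10³ J (2 s.f., last digit at the 10^2 place).
105.828 × 1.733 = 183.399924 → 183.4 J (4 s.f., last digit at the 10^-1 place).
Sum: 3511.464424 J; keep the coarser place, 10^2.
Result: 3.5 × 10³ J.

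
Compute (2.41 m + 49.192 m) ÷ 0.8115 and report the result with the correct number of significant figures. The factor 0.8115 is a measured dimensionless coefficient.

2.41 m + 49.192 m = 51.602 m; the sum is limited to 2 decimal places (4 s.f.).
Carrying full precision, 51.602 ÷ 0.8115 = 63.5884165126… m; 0.8115 has 4 s.f., so the result keeps min(4, 4) = 4 s.f.
Rounded to 4 significant figures: 63.59 m.

63.59 m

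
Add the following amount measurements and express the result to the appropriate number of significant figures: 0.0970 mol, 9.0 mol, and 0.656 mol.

0.0970 mol + 9.0 mol + 0.656 mol = 9.7530 mol.
Addition/subtraction keeps the fewest decimal places: 0.0970 → 4 decimal places, 9.0 → 1 decimal place, 0.656 → 3 decimal places; limit is 1.
Rounded to 1 decimal place: 9.8 mol.

9.8 mol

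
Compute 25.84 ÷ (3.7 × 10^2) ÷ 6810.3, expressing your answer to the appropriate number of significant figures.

25.84 ÷ (3.7 × 10^2) ÷ 6810.3 = 0.0000102547373593…
Multiplication/division keeps the fewest significant figures: 25.84 → 4 s.f., 3.7 × 10^2 → 2 s.f., 6810.3 → 5 s.f.; limit is 2.
Rounded to 2 significant figures: 1.0 × 10^-5.

1.0 × 10^-5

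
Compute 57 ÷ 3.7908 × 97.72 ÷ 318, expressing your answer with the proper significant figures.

4.6

57 ÷ 3.7908 × 97.72 ÷ 318 = 4.62062072824…
Multiplication/division keeps the fewest significant figures: 57 → 2 s.f., 3.7908 → 5 s.f., 97.72 → 4 s.f., 318 → 3 s.f.; limit is 2.
Rounded to 2 significant figures: 4.6.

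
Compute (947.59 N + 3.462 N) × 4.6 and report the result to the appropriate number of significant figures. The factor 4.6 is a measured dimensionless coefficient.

4.4 × 10^3 N

947.59 N + 3.462 N = 951.052 N; the sum is limited to 2 decimal places (5 s.f.).
Carrying full precision, 951.052 × 4.6 = 4374.8392 N; 4.6 has 2 s.f., so the result keeps min(5, 2) = 2 s.f.
Rounded to 2 significant figures: 4.4 × 10^3 N.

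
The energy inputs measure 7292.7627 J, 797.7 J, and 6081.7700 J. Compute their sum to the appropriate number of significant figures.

7292.7627 J + 797.7 J + 6081.7700 J = 14172.2327 J.
Addition/subtraction keeps the fewest decimal places: 7292.7627 → 4 decimal places, 797.7 → 1 decimal place, 6081.7700 → 4 decimal places; limit is 1.
Rounded to 1 decimal place: 1.41722 × 10⁴ J.

1.41722 × 10⁴ J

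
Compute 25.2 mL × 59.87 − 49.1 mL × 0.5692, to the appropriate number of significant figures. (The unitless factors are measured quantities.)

1.48 × 10^3 mL

25.2 × 59.87 = 1508.724 → 1.51 × 10^3 mL (3 s.f., last digit at the 10^1 place).
49.1 × 0.5692 = 27.94772 → 27.9 mL (3 s.f., last digit at the 10^-1 place).
Difference: 1480.77628 mL; keep the coarser place, 10^1.
Result: 1.48 × 10^3 mL.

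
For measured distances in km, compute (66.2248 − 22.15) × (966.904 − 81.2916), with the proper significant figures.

3.903 × 10⁴ km²

66.2248 − 22.15 = 44.0748, limited to 2 d.p. → 4 s.f.; 966.904 − 81.2916 = 885.6124, limited to 3 d.p. → 6 s.f.
Carrying full precision, 44.0748 × 885.6124 = 39033.1894075…; keep min(4, 6) = 4 s.f.
Rounded to 4 significant figures: 3.903 × 10⁴ km².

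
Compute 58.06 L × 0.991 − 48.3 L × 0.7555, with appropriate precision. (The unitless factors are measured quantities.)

21.0 L

58.06 × 0.991 = 57.53746 → 57.5 L (3 s.f., last digit at the 10^-1 place).
48.3 × 0.7555 = 36.49065 → 36.5 L (3 s.f., last digit at the 10^-1 place).
Difference: 21.04681 L; keep the coarser place, 10^-1.
Result: 21.0 L.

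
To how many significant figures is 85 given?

2

85: every digit is nonzero and significant.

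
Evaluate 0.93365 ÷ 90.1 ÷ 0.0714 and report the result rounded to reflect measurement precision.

0.93365 ÷ 90.1 ÷ 0.0714 = 0.145131304464…
Multiplication/division keeps the fewest significant figures: 0.93365 → 5 s.f., 90.1 → 3 s.f., 0.0714 → 3 s.f.; limit is 3.
Rounded to 3 significant figures: 0.145.

0.145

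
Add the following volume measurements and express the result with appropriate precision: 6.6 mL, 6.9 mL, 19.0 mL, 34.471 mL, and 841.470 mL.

908.4 mL

6.6 mL + 6.9 mL + 19.0 mL + 34.471 mL + 841.470 mL = 908.441 mL.
Addition/subtraction keeps the fewest decimal places: 6.6 → 1 decimal place, 6.9 → 1 decimal place, 19.0 → 1 decimal place, 34.471 → 3 decimal places, 841.470 → 3 decimal places; limit is 1.
Rounded to 1 decimal place: 908.4 mL.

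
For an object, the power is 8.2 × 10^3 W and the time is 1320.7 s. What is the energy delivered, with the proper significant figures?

energy delivered = 8.2 × 10^3 W × 1320.7 s = 10829740 J.
8.2 × 10^3 has 2 significant figures; 1320.7 has 5.
Division/multiplication keeps the fewest: 2 significant figures.
Rounded: 1.1 × 10^7 J.

1.1 × 10^7 J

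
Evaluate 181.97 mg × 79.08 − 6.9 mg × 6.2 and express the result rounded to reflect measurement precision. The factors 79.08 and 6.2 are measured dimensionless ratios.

1.435 × 10^4 mg

181.97 × 79.08 = 14390.1876 → 1.439 × 10^4 mg (4 s.f., last digit at the 10^1 place).
6.9 × 6.2 = 42.78 → 43 mg (2 s.f., last digit at the 10^0 place).
Difference: 14347.4076 mg; keep the coarser place, 10^1.
Result: 1.435 × 10^4 mg.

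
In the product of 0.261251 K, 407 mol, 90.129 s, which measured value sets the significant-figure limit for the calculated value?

407 mol

0.261251 K → 6 s.f.; 407 mol → 3 s.f.; 90.129 s → 5 s.f.
The fewest is 3 significant figures, from 407 mol.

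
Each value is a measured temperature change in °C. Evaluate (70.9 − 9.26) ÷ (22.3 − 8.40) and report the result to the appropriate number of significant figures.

70.9 − 9.26 = 61.64, limited to 1 d.p. → 3 s.f.; 22.3 − 8.40 = 13.90, limited to 1 d.p. → 3 s.f.
Carrying full precision, 61.64 ÷ 13.90 = 4.4345323741…; keep min(3, 3) = 3 s.f.
Rounded to 3 significant figures: 4.43.

4.43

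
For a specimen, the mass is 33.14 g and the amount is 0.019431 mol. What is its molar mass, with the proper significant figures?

1706 g/mol

molar mass = 33.14 g ÷ 0.019431 mol = 1705.52210385… g/mol.
33.14 has 4 significant figures; 0.019431 has 5.
Division/multiplication keeps the fewest: 4 significant figures.
Rounded: 1706 g/mol.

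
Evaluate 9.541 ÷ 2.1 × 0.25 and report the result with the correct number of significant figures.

9.541 ÷ 2.1 × 0.25 = 1.13583333333…
Multiplication/division keeps the fewest significant figures: 9.541 → 4 s.f., 2.1 → 2 s.f., 0.25 → 2 s.f.; limit is 2.
Rounded to 2 significant figures: 1.1.

1.1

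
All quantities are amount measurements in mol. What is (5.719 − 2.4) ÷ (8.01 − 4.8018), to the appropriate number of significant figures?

1.0

5.719 − 2.4 = 3.319, limited to 1 d.p. → 2 s.f.; 8.01 − 4.8018 = 3.2082, limited to 2 d.p. → 3 s.f.
Carrying full precision, 3.319 ÷ 3.2082 = 1.03453650022…; keep min(2, 3) = 2 s.f.
Rounded to 2 significant figures: 1.0.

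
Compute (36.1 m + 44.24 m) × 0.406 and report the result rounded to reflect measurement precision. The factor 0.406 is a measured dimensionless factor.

36.1 m + 44.24 m = 80.34 m; the sum is limited to 1 decimal place (3 s.f.).
Carrying full precision, 80.34 × 0.406 = 32.61804 m; 0.406 has 3 s.f., so the result keeps min(3, 3) = 3 s.f.
Rounded to 3 significant figures: 32.6 m.

32.6 m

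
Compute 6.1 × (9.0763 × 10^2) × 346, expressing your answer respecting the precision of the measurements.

6.1 × (9.0763 × 10^2) × 346 = 1915643.878
Multiplication/division keeps the fewest significant figures: 6.1 → 2 s.f., 9.0763 × 10^2 → 5 s.f., 346 → 3 s.f.; limit is 2.
Rounded to 2 significant figures: 1.9 × 10^6.

1.9 × 10^6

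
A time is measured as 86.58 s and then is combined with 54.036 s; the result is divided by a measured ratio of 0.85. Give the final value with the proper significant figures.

1.7 × 10² s

86.58 s + 54.036 s = 140.616 s; the sum is limited to 2 decimal places (5 s.f.).
Carrying full precision, 140.616 ÷ 0.85 = 165.430588235… s; 0.85 has 2 s.f., so the result keeps min(5, 2) = 2 s.f.
Rounded to 2 significant figures: 1.7 × 10² s.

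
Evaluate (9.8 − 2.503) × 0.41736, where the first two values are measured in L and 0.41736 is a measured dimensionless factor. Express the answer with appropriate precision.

3.0 L

9.8 L − 2.503 L = 7.297 L; the difference is limited to 1 decimal place (2 s.f.).
Carrying full precision, 7.297 × 0.41736 = 3.04547592 L; 0.41736 has 5 s.f., so the result keeps min(2, 5) = 2 s.f.
Rounded to 2 significant figures: 3.0 L.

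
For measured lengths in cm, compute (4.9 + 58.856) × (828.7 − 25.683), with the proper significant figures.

5.12 × 10^4 cm²

4.9 + 58.856 = 63.756, limited to 1 d.p. → 3 s.f.; 828.7 − 25.683 = 803.017, limited to 1 d.p. → 4 s.f.
Carrying full precision, 63.756 × 803.017 = 51197.151852; keep min(3, 4) = 3 s.f.
Rounded to 3 significant figures: 5.12 × 10^4 cm².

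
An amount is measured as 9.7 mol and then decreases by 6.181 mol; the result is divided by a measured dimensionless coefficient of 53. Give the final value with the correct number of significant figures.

9.7 mol − 6.181 mol = 3.519 mol; the difference is limited to 1 decimal place (2 s.f.).
Carrying full precision, 3.519 ÷ 53 = 0.0663962264151… mol; 53 has 2 s.f., so the result keeps min(2, 2) = 2 s.f.
Rounded to 2 significant figures: 0.066 mol.

0.066 mol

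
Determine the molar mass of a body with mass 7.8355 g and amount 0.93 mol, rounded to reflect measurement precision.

molar mass = 7.8355 g ÷ 0.93 mol = 8.4252688172… g/mol.
7.8355 has 5 significant figures; 0.93 has 2.
Division/multiplication keeps the fewest: 2 significant figures.
Rounded: 8.4 g/mol.

8.4 g/mol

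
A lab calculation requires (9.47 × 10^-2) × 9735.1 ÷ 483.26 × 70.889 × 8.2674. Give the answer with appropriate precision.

(9.47 × 10^-2) × 9735.1 ÷ 483.26 × 70.889 × 8.2674 = 1118.04001395…
Multiplication/division keeps the fewest significant figures: 9.47 × 10^-2 → 3 s.f., 9735.1 → 5 s.f., 483.26 → 5 s.f., 70.889 → 5 s.f., 8.2674 → 5 s.f.; limit is 3.
Rounded to 3 significant figures: 1.12 × 10^3.

1.12 × 10^3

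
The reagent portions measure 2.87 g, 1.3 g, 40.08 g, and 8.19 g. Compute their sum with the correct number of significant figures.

52.4 g

2.87 g + 1.3 g + 40.08 g + 8.19 g = 52.44 g.
Addition/subtraction keeps the fewest decimal places: 2.87 → 2 decimal places, 1.3 → 1 decimal place, 40.08 → 2 decimal places, 8.19 → 2 decimal places; limit is 1.
Rounded to 1 decimal place: 52.4 g.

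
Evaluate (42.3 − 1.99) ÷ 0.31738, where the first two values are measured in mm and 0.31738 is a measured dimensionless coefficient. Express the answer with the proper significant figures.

42.3 mm − 1.99 mm = 40.31 mm; the difference is limited to 1 decimal place (3 s.f.).
Carrying full precision, 40.31 ÷ 0.31738 = 127.008633184… mm; 0.31738 has 5 s.f., so the result keeps min(3, 5) = 3 s.f.
Rounded to 3 significant figures: 127 mm.

127 mm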